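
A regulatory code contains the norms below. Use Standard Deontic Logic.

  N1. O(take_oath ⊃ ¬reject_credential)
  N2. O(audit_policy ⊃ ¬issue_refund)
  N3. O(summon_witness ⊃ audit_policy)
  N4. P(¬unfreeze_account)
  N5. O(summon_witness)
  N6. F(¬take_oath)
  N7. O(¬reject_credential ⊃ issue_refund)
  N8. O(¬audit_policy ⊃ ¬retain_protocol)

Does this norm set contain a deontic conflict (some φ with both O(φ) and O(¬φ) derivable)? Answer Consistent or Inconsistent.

Premise 5 states O(summon_witness) outright.
Premise 3 is O(summon_witness ⊃ audit_policy); since O(summon_witness), deontic closure gives O(audit_policy).
Premise 2 is O(audit_policy ⊃ ¬issue_refund); since O(audit_policy), deontic closure gives O(¬issue_refund).
Premise 7, O(¬reject_credential ⊃ issue_refund), contraposes to O(¬issue_refund ⊃ reject_credential); with O(¬issue_refund) we get O(reject_credential).
Premise 1 is O(take_oath ⊃ ¬reject_credential); contrapositively O(reject_credential ⊃ ¬take_oath). Since O(reject_credential) holds, K gives O(¬take_oath).
But premise 6, F(¬take_oath), means O(take_oath).
We now have both O(¬take_oath) and O(take_oath) — take_oath is simultaneously obligatory and forbidden, violating the D-axiom.

Inconsistent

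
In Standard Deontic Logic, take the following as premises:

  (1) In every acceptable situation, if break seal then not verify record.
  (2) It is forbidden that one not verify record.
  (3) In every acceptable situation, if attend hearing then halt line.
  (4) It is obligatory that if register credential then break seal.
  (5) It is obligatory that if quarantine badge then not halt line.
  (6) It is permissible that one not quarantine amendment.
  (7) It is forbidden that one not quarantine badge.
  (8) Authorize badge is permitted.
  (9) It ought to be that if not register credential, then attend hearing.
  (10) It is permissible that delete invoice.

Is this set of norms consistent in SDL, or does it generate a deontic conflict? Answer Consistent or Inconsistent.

Inconsistent

Premise 2, F(¬verify_record), is equivalent to O(verify_record).
Premise 1 is O(break_seal → ¬verify_record); contrapositively O(verify_record → ¬break_seal). Since O(verify_record) holds, K gives O(¬break_seal).
The contrapositive of premise 4 (O(register_credential → break_seal)) is O(¬break_seal → ¬register_credential), and O(¬break_seal) is already established, so O(¬register_credential).
Applying K to premise 9 (O(¬register_credential → attend_hearing)) and O(¬register_credential) yields O(attend_hearing).
Premise 3 is O(attend_hearing → halt_line); since O(attend_hearing), deontic closure gives O(halt_line).
Premise 5, O(quarantine_badge → ¬halt_line), contraposes to O(halt_line → ¬quarantine_badge); with O(halt_line) we get O(¬quarantine_badge).
Yet premise 7 is F(¬quarantine_badge), i.e. O(quarantine_badge).
We now have both O(¬quarantine_badge) and O(quarantine_badge) — quarantine_badge is simultaneously obligatory and forbidden, violating the D-axiom.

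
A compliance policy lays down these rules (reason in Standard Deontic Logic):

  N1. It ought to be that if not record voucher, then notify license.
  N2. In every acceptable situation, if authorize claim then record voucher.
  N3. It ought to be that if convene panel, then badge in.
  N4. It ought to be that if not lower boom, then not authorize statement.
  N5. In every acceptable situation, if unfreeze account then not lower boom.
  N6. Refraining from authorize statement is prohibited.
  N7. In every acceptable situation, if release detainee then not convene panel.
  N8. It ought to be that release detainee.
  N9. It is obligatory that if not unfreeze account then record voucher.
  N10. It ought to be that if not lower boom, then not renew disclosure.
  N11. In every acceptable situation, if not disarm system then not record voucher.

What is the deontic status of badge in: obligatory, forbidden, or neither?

Neither

Premise 3 is O(convene_panel → badge_in), but O(convene_panel) is not derivable from the premises, so it does not yield O(badge_in).
No premise or chain of K-axiom applications forces O(badge_in), and none forces O(¬badge_in). So badge_in is neither obligatory nor forbidden under these norms.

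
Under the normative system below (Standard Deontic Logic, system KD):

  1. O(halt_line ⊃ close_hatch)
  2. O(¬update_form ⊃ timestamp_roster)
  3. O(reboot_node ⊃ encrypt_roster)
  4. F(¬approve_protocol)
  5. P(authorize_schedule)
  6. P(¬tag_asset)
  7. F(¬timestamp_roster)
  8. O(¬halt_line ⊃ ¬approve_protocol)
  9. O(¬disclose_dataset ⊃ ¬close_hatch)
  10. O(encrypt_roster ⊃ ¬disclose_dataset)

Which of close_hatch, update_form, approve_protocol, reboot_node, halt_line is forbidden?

reboot_node

Premise 4, F(¬approve_protocol), is equivalent to O(approve_protocol).
Premise 8, O(¬halt_line ⊃ ¬approve_protocol), contraposes to O(approve_protocol ⊃ halt_line); with O(approve_protocol) we get O(halt_line).
From O(halt_line) and premise 1, O(halt_line ⊃ close_hatch), we obtain O(close_hatch).
Premise 9 is O(¬disclose_dataset ⊃ ¬close_hatch); contrapositively O(close_hatch ⊃ disclose_dataset). Since O(close_hatch) holds, K gives O(disclose_dataset).
Premise 10, O(encrypt_roster ⊃ ¬disclose_dataset), contraposes to O(disclose_dataset ⊃ ¬encrypt_roster); with O(disclose_dataset) we get O(¬encrypt_roster).
The contrapositive of premise 3 (O(reboot_node ⊃ encrypt_roster)) is O(¬encrypt_roster ⊃ ¬reboot_node), and O(¬encrypt_roster) is already established, so O(¬reboot_node).
So O(¬reboot_node) holds, i.e. reboot_node is forbidden. None of the other listed options is forbidden under the premises.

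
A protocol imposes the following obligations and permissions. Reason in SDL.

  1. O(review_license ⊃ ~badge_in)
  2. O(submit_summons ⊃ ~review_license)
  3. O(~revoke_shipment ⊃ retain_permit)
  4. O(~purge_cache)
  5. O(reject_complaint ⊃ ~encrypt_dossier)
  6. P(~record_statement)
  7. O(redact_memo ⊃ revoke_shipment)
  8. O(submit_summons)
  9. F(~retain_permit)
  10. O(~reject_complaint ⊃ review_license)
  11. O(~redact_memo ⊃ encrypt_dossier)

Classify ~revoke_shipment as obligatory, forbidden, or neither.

Forbidden

From premise 8 we have O(submit_summons).
Applying K to premise 2 (O(submit_summons ⊃ ~review_license)) and O(submit_summons) yields O(~review_license).
Premise 10 is O(~reject_complaint ⊃ review_license); contrapositively O(~review_license ⊃ reject_complaint). Since O(~review_license) holds, K gives O(reject_complaint).
From O(reject_complaint) and premise 5, O(reject_complaint ⊃ ~encrypt_dossier), we obtain O(~encrypt_dossier).
The contrapositive of premise 11 (O(~redact_memo ⊃ encrypt_dossier)) is O(~encrypt_dossier ⊃ redact_memo), and O(~encrypt_dossier) is already established, so O(redact_memo).
With premise 7, O(redact_memo ⊃ revoke_shipment), the K-axiom yields O(revoke_shipment).
Premises 1, 3, 4, 6, 9 do not contribute to this derivation.
Thus O(revoke_shipment), which is F(~revoke_shipment): ~revoke_shipment is forbidden.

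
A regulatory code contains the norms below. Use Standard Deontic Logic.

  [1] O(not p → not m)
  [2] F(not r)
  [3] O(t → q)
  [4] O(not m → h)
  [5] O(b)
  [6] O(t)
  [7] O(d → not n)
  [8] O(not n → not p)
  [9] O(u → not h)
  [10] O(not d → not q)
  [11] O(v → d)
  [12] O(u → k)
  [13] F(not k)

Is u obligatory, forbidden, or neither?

Premise 6 gives O(t).
Premise 3 is O(t → q); since O(t), deontic closure gives O(q).
Premise 10, O(not d → not q), contraposes to O(q → d); with O(q) we get O(d).
Applying K to premise 7 (O(d → not n)) and O(d) yields O(not n).
From O(not n) and premise 8, O(not n → not p), we obtain O(not p).
Applying K to premise 1 (O(not p → not m)) and O(not p) yields O(not m).
From O(not m) and premise 4, O(not m → h), we obtain O(h).
Premise 9, O(u → not h), contraposes to O(h → not u); with O(h) we get O(not u).
Premises 2, 5, 11, 12, 13 do not contribute to this derivation.
Thus O(not u), which is F(u): u is forbidden.

Forbidden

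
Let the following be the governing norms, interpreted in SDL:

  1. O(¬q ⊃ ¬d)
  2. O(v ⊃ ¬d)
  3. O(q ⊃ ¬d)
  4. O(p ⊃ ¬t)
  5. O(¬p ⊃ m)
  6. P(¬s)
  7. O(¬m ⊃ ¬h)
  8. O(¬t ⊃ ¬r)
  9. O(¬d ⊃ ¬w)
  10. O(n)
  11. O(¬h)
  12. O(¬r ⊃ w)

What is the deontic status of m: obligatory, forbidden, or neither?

Premises 3 and 1 are O(q ⊃ ¬d) and O(¬q ⊃ ¬d); every ideal world satisfies q or ¬q, so in either case ¬d holds — hence O(¬d).
Premise 9 is O(¬d ⊃ ¬w); since O(¬d), deontic closure gives O(¬w).
Premise 12 is O(¬r ⊃ w); contrapositively O(¬w ⊃ r). Since O(¬w) holds, K gives O(r).
The contrapositive of premise 8 (O(¬t ⊃ ¬r)) is O(r ⊃ t), and O(r) is already established, so O(t).
The contrapositive of premise 4 (O(p ⊃ ¬t)) is O(t ⊃ ¬p), and O(t) is already established, so O(¬p).
From O(¬p) and premise 5, O(¬p ⊃ m), we obtain O(m).
Premises 2, 6, 7, 10, 11 do not contribute to this derivation.
Hence m is obligatory.

Obligatory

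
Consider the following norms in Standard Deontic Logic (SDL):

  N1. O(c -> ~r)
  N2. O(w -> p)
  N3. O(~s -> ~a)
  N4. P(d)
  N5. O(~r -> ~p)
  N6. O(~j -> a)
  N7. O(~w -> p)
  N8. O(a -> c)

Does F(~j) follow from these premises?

Yes

By case analysis on w: premise 2 gives O(w -> p) and premise 7 gives O(~w -> p), so O(p) either way.
Premise 5 is O(~r -> ~p); contrapositively O(p -> r). Since O(p) holds, K gives O(r).
Premise 1 is O(c -> ~r); contrapositively O(r -> ~c). Since O(r) holds, K gives O(~c).
The contrapositive of premise 8 (O(a -> c)) is O(~c -> ~a), and O(~c) is already established, so O(~a).
Premise 6 is O(~j -> a); contrapositively O(~a -> j). Since O(~a) holds, K gives O(j).
Premises 3, 4 do not contribute to this derivation.
So O(j) holds, i.e. F(~j). The claim follows.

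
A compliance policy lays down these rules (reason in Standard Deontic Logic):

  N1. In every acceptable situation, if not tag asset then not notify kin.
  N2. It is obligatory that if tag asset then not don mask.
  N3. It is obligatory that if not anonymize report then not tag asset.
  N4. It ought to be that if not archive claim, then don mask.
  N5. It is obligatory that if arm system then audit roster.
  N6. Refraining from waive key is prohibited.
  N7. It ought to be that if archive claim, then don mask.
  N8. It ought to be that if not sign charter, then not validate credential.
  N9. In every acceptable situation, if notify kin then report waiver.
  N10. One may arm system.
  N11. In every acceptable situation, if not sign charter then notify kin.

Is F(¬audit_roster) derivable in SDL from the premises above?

Premise 5 is O(arm_system → audit_roster), but O(arm_system) is not derivable from the premises (the permission P(arm_system) asserts only ¬O(¬arm_system), not O(arm_system)), so it does not yield O(audit_roster).
No other premise forces O(audit_roster). An ideal world satisfying every premise can still have ¬audit_roster true, so F(¬audit_roster) is not derivable.

No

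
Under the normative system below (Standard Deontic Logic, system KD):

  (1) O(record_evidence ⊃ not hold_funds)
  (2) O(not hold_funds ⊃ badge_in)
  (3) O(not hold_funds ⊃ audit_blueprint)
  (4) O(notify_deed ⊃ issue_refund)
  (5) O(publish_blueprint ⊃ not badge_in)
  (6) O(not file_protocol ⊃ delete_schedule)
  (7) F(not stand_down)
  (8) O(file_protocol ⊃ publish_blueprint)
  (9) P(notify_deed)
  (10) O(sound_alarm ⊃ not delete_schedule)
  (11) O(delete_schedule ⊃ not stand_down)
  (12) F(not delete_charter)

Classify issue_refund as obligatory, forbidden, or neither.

Premise 4 is O(notify_deed ⊃ issue_refund), but O(notify_deed) is not derivable from the premises (the permission P(notify_deed) asserts only not O(not notify_deed), not O(notify_deed)), so it does not yield O(issue_refund).
No premise or chain of K-axiom applications forces O(issue_refund), and none forces O(not issue_refund). So issue_refund is neither obligatory nor forbidden under these norms.

Neither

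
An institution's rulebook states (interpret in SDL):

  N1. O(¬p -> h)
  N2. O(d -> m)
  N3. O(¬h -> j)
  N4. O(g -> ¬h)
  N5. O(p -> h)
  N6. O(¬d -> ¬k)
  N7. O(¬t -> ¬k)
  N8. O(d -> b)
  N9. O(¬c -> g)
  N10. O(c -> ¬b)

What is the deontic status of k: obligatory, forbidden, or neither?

By case analysis on p: premise 5 gives O(p -> h) and premise 1 gives O(¬p -> h), so O(h) either way.
Premise 4 is O(g -> ¬h); contrapositively O(h -> ¬g). Since O(h) holds, K gives O(¬g).
Premise 9 is O(¬c -> g); contrapositively O(¬g -> c). Since O(¬g) holds, K gives O(c).
From O(c) and premise 10, O(c -> ¬b), we obtain O(¬b).
Premise 8 is O(d -> b); contrapositively O(¬b -> ¬d). Since O(¬b) holds, K gives O(¬d).
With premise 6, O(¬d -> ¬k), the K-axiom yields O(¬k).
Premises 2, 3, 7 do not contribute to this derivation.
Thus O(¬k), which is F(k): k is forbidden.

Forbidden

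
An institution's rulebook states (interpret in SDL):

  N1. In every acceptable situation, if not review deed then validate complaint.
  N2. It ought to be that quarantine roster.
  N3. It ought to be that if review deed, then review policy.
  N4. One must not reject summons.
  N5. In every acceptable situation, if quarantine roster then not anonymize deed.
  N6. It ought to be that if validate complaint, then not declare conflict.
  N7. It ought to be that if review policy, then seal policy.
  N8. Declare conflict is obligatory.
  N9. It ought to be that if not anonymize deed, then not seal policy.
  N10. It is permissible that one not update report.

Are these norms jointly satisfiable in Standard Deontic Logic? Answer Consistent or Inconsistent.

Premise 8 gives O(declare_conflict).
Premise 6 is O(validate_complaint → ¬declare_conflict); contrapositively O(declare_conflict → ¬validate_complaint). Since O(declare_conflict) holds, K gives O(¬validate_complaint).
Premise 1 is O(¬review_deed → validate_complaint); contrapositively O(¬validate_complaint → review_deed). Since O(¬validate_complaint) holds, K gives O(review_deed).
Applying K to premise 3 (O(review_deed → review_policy)) and O(review_deed) yields O(review_policy).
Applying K to premise 7 (O(review_policy → seal_policy)) and O(review_policy) yields O(seal_policy).
Premise 9 is O(¬anonymize_deed → ¬seal_policy); contrapositively O(seal_policy → anonymize_deed). Since O(seal_policy) holds, K gives O(anonymize_deed).
Premise 5 is O(quarantine_roster → ¬anonymize_deed); contrapositively O(anonymize_deed → ¬quarantine_roster). Since O(anonymize_deed) holds, K gives O(¬quarantine_roster).
But premise 2 directly asserts O(quarantine_roster).
We now have both O(¬quarantine_roster) and O(quarantine_roster) — quarantine_roster is simultaneously obligatory and forbidden, violating the D-axiom.

Inconsistent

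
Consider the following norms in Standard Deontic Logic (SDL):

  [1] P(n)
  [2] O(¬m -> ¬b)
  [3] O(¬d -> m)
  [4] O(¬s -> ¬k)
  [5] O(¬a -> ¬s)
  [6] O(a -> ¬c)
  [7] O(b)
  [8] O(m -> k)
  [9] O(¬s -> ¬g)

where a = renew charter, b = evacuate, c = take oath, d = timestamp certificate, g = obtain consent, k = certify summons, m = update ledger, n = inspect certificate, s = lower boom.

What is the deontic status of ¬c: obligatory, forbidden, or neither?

Obligatory

Premise 7 states O(b) outright.
Premise 2 is O(¬m -> ¬b); contrapositively O(b -> m). Since O(b) holds, K gives O(m).
With premise 8, O(m -> k), the K-axiom yields O(k).
Premise 4, O(¬s -> ¬k), contraposes to O(k -> s); with O(k) we get O(s).
The contrapositive of premise 5 (O(¬a -> ¬s)) is O(s -> a), and O(s) is already established, so O(a).
With premise 6, O(a -> ¬c), the K-axiom yields O(¬c).
Premises 1, 3, 9 do not contribute to this derivation.
Hence ¬c is obligatory.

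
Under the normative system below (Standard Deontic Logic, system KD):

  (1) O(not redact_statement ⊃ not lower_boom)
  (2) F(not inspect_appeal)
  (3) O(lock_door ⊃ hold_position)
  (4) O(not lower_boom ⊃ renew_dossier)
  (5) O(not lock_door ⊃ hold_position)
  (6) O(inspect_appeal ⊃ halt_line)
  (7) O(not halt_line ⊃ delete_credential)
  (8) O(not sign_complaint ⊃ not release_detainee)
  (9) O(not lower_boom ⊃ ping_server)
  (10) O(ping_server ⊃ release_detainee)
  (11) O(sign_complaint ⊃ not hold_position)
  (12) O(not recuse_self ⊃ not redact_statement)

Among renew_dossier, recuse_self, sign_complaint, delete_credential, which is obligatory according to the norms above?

By case analysis on lock_door: premise 3 gives O(lock_door ⊃ hold_position) and premise 5 gives O(not lock_door ⊃ hold_position), so O(hold_position) either way.
Premise 11 is O(sign_complaint ⊃ not hold_position); contrapositively O(hold_position ⊃ not sign_complaint). Since O(hold_position) holds, K gives O(not sign_complaint).
Applying K to premise 8 (O(not sign_complaint ⊃ not release_detainee)) and O(not sign_complaint) yields O(not release_detainee).
Premise 10, O(ping_server ⊃ release_detainee), contraposes to O(not release_detainee ⊃ not ping_server); with O(not release_detainee) we get O(not ping_server).
Premise 9, O(not lower_boom ⊃ ping_server), contraposes to O(not ping_server ⊃ lower_boom); with O(not ping_server) we get O(lower_boom).
The contrapositive of premise 1 (O(not redact_statement ⊃ not lower_boom)) is O(lower_boom ⊃ redact_statement), and O(lower_boom) is already established, so O(redact_statement).
Premise 12, O(not recuse_self ⊃ not redact_statement), contraposes to O(redact_statement ⊃ recuse_self); with O(redact_statement) we get O(recuse_self).
So O(recuse_self) holds — recuse_self is obligatory. None of the other listed options is made obligatory by any chain of premises.

recuse_self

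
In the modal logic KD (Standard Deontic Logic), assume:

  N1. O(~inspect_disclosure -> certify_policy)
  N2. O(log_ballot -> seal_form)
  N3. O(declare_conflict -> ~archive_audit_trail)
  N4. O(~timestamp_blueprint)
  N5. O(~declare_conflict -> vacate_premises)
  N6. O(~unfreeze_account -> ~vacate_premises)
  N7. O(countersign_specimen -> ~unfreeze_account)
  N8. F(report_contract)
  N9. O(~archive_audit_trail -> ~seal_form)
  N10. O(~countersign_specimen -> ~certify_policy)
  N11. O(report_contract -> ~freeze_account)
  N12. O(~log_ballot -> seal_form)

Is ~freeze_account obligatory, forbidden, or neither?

Premise 11 is O(report_contract -> ~freeze_account), but O(report_contract) is not derivable from the premises, so it does not yield O(~freeze_account).
No premise or chain of K-axiom applications forces O(~freeze_account), and none forces O(freeze_account). So ~freeze_account is neither obligatory nor forbidden under these norms.

Neither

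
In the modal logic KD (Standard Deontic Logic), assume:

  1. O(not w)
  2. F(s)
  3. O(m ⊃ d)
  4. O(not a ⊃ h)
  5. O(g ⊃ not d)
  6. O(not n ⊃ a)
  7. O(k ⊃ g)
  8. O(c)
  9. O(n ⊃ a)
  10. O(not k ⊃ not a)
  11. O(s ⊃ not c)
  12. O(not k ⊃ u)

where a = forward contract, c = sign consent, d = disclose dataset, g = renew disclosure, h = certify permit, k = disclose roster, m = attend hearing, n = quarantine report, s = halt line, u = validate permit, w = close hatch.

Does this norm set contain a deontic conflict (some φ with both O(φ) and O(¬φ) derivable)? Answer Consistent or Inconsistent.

Consistent

Premise 11 is O(s ⊃ not c), but O(s) is not derivable from the premises, so it does not yield O(not c).
So O(not c) is not derivable, and the apparent clash with O(c) does not arise.
A world satisfying every obligation exists (e.g. a=true, c=true, d=false, g=true, h=false, k=true, m=false, n=false, s=false, u=false, w=false); no atom is both obligatory and forbidden, so the set is consistent.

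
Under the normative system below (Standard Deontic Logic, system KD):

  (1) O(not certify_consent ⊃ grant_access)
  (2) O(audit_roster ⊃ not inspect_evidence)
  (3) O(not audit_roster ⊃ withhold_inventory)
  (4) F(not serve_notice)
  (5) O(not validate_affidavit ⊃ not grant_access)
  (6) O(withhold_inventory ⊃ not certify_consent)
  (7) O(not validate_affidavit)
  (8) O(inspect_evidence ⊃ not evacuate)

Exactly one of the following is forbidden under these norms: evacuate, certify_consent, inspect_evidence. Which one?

From premise 7 we have O(not validate_affidavit).
With premise 5, O(not validate_affidavit ⊃ not grant_access), the K-axiom yields O(not grant_access).
Premise 1 is O(not certify_consent ⊃ grant_access); contrapositively O(not grant_access ⊃ certify_consent). Since O(not grant_access) holds, K gives O(certify_consent).
Premise 6 is O(withhold_inventory ⊃ not certify_consent); contrapositively O(certify_consent ⊃ not withhold_inventory). Since O(certify_consent) holds, K gives O(not withhold_inventory).
Premise 3 is O(not audit_roster ⊃ withhold_inventory); contrapositively O(not withhold_inventory ⊃ audit_roster). Since O(not withhold_inventory) holds, K gives O(audit_roster).
Premise 2 is O(audit_roster ⊃ not inspect_evidence); since O(audit_roster), deontic closure gives O(not inspect_evidence).
So O(not inspect_evidence) holds, i.e. inspect_evidence is forbidden. None of the other listed options is forbidden under the premises.

inspect_evidence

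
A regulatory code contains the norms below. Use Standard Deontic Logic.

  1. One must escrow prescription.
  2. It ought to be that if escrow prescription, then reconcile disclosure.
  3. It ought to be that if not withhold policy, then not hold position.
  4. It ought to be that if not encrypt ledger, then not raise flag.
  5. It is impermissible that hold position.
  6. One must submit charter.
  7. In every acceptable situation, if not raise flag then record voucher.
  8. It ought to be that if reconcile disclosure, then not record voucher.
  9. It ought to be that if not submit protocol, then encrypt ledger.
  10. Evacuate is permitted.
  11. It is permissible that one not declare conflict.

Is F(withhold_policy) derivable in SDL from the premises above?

Premise 3 is O(¬withhold_policy → ¬hold_position); even if O(¬hold_position) held, inferring O(¬withhold_policy) would be affirming the consequent — invalid.
No other premise forces O(¬withhold_policy). An ideal world satisfying every premise can still have withhold_policy true, so F(withhold_policy) is not derivable.

No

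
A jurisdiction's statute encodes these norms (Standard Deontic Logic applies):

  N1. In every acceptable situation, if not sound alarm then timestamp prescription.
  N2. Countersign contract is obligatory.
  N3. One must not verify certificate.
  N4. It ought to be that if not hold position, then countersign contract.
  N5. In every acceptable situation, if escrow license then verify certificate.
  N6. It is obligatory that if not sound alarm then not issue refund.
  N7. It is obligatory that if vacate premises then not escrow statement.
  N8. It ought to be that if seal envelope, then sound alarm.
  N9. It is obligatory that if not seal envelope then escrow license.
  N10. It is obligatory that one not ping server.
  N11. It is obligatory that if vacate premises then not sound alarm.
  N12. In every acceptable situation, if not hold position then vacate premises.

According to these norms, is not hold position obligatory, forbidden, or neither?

Forbidden

Premise 3, F(verify_certificate), is equivalent to O(¬verify_certificate).
The contrapositive of premise 5 (O(escrow_license → verify_certificate)) is O(¬verify_certificate → ¬escrow_license), and O(¬verify_certificate) is already established, so O(¬escrow_license).
Premise 9 is O(¬seal_envelope → escrow_license); contrapositively O(¬escrow_license → seal_envelope). Since O(¬escrow_license) holds, K gives O(seal_envelope).
From O(seal_envelope) and premise 8, O(seal_envelope → sound_alarm), we obtain O(sound_alarm).
Premise 11, O(vacate_premises → ¬sound_alarm), contraposes to O(sound_alarm → ¬vacate_premises); with O(sound_alarm) we get O(¬vacate_premises).
Premise 12 is O(¬hold_position → vacate_premises); contrapositively O(¬vacate_premises → hold_position). Since O(¬vacate_premises) holds, K gives O(hold_position).
Premises 1, 2, 4, 6, 7, 10 do not contribute to this derivation.
Thus O(hold_position), which is F(¬hold_position): ¬hold_position is forbidden.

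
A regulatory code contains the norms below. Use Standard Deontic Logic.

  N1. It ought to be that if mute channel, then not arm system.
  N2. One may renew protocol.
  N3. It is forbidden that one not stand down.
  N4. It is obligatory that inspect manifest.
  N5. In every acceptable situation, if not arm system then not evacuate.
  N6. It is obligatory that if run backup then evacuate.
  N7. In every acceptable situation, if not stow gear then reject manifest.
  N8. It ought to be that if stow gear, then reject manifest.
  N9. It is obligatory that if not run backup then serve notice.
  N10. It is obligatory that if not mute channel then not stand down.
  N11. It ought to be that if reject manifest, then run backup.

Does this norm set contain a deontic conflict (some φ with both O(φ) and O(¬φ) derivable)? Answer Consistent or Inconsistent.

Inconsistent

By case analysis on ¬stow_gear: premise 7 gives O(¬stow_gear → reject_manifest) and premise 8 gives O(stow_gear → reject_manifest), so O(reject_manifest) either way.
Premise 11 is O(reject_manifest → run_backup); since O(reject_manifest), deontic closure gives O(run_backup).
From O(run_backup) and premise 6, O(run_backup → evacuate), we obtain O(evacuate).
Premise 5, O(¬arm_system → ¬evacuate), contraposes to O(evacuate → arm_system); with O(evacuate) we get O(arm_system).
The contrapositive of premise 1 (O(mute_channel → ¬arm_system)) is O(arm_system → ¬mute_channel), and O(arm_system) is already established, so O(¬mute_channel).
With premise 10, O(¬mute_channel → ¬stand_down), the K-axiom yields O(¬stand_down).
But premise 3, F(¬stand_down), means O(stand_down).
We now have both O(¬stand_down) and O(stand_down) — stand_down is simultaneously obligatory and forbidden, violating the D-axiom.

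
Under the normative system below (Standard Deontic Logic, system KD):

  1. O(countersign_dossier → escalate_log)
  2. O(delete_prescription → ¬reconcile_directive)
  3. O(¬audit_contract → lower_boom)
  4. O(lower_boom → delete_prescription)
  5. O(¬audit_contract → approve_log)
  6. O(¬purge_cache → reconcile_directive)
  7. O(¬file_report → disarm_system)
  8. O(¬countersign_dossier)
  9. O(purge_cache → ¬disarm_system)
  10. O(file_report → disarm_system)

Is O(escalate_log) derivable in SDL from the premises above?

No

Premise 1 is O(countersign_dossier → escalate_log), but O(countersign_dossier) is not derivable from the premises, so it does not yield O(escalate_log).
No other premise forces O(escalate_log). An ideal world satisfying every premise can still have escalate_log false, so O(escalate_log) is not derivable.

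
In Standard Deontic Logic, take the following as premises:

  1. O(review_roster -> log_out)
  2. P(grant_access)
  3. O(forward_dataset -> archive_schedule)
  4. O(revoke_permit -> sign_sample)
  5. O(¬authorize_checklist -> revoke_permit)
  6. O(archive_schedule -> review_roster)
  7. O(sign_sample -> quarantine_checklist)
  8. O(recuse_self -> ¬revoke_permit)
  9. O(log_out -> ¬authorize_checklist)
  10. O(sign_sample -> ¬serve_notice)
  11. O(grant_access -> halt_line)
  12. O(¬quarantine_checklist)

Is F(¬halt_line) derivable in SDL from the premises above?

No

Premise 11 is O(grant_access -> halt_line), but O(grant_access) is not derivable from the premises (the permission P(grant_access) asserts only ¬O(¬grant_access), not O(grant_access)), so it does not yield O(halt_line).
No other premise forces O(halt_line). An ideal world satisfying every premise can still have ¬halt_line true, so F(¬halt_line) is not derivable.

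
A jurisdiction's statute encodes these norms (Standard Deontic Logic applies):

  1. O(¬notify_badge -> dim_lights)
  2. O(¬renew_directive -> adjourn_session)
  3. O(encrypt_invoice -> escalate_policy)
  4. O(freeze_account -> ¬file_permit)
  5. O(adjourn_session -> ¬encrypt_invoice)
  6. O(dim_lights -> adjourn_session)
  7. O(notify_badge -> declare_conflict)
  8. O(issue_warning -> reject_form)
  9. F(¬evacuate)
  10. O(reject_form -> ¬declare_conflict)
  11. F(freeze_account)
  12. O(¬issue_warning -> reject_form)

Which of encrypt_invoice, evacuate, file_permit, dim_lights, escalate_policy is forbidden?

encrypt_invoice

Premises 8 and 12 are O(issue_warning -> reject_form) and O(¬issue_warning -> reject_form); every ideal world satisfies issue_warning or ¬issue_warning, so in either case reject_form holds — hence O(reject_form).
With premise 10, O(reject_form -> ¬declare_conflict), the K-axiom yields O(¬declare_conflict).
Premise 7 is O(notify_badge -> declare_conflict); contrapositively O(¬declare_conflict -> ¬notify_badge). Since O(¬declare_conflict) holds, K gives O(¬notify_badge).
Applying K to premise 1 (O(¬notify_badge -> dim_lights)) and O(¬notify_badge) yields O(dim_lights).
Applying K to premise 6 (O(dim_lights -> adjourn_session)) and O(dim_lights) yields O(adjourn_session).
From O(adjourn_session) and premise 5, O(adjourn_session -> ¬encrypt_invoice), we obtain O(¬encrypt_invoice).
So O(¬encrypt_invoice) holds, i.e. encrypt_invoice is forbidden. None of the other listed options is forbidden under the premises.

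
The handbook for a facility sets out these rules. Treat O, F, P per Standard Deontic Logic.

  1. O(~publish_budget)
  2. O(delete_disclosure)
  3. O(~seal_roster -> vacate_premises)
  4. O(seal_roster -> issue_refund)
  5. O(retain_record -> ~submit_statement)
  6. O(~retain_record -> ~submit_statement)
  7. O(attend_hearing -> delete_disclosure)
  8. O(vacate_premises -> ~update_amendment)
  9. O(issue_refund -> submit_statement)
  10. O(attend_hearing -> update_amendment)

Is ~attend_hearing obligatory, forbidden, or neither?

Obligatory

Premises 5 and 6 cover both cases: O(retain_record -> ~submit_statement) and O(~retain_record -> ~submit_statement). Since retain_record ∨ ~retain_record is a tautology, O(~submit_statement) follows.
Premise 9, O(issue_refund -> submit_statement), contraposes to O(~submit_statement -> ~issue_refund); with O(~submit_statement) we get O(~issue_refund).
The contrapositive of premise 4 (O(seal_roster -> issue_refund)) is O(~issue_refund -> ~seal_roster), and O(~issue_refund) is already established, so O(~seal_roster).
With premise 3, O(~seal_roster -> vacate_premises), the K-axiom yields O(vacate_premises).
Applying K to premise 8 (O(vacate_premises -> ~update_amendment)) and O(vacate_premises) yields O(~update_amendment).
Premise 10, O(attend_hearing -> update_amendment), contraposes to O(~update_amendment -> ~attend_hearing); with O(~update_amendment) we get O(~attend_hearing).
Premises 1, 2, 7 do not contribute to this derivation.
Hence ~attend_hearing is obligatory.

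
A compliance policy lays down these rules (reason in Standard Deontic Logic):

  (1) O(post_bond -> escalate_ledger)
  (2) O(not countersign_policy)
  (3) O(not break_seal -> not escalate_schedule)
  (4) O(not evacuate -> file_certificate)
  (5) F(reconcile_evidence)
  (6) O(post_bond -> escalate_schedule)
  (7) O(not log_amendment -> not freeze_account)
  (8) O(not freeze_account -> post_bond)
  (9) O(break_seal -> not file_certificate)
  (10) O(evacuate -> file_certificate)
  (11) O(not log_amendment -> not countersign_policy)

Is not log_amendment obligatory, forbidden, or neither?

By case analysis on not evacuate: premise 4 gives O(not evacuate -> file_certificate) and premise 10 gives O(evacuate -> file_certificate), so O(file_certificate) either way.
The contrapositive of premise 9 (O(break_seal -> not file_certificate)) is O(file_certificate -> not break_seal), and O(file_certificate) is already established, so O(not break_seal).
With premise 3, O(not break_seal -> not escalate_schedule), the K-axiom yields O(not escalate_schedule).
Premise 6, O(post_bond -> escalate_schedule), contraposes to O(not escalate_schedule -> not post_bond); with O(not escalate_schedule) we get O(not post_bond).
Premise 8, O(not freeze_account -> post_bond), contraposes to O(not post_bond -> freeze_account); with O(not post_bond) we get O(freeze_account).
Premise 7, O(not log_amendment -> not freeze_account), contraposes to O(freeze_account -> log_amendment); with O(freeze_account) we get O(log_amendment).
Premises 1, 2, 5, 11 do not contribute to this derivation.
Thus O(log_amendment), which is F(not log_amendment): not log_amendment is forbidden.

Forbidden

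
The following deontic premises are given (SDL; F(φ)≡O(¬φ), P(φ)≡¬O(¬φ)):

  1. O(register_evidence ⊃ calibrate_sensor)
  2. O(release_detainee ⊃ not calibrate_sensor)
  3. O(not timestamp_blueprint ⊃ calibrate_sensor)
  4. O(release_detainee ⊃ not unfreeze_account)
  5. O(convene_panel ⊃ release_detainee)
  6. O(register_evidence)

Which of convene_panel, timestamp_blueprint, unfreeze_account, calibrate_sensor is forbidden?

From premise 6 we have O(register_evidence).
From O(register_evidence) and premise 1, O(register_evidence ⊃ calibrate_sensor), we obtain O(calibrate_sensor).
The contrapositive of premise 2 (O(release_detainee ⊃ not calibrate_sensor)) is O(calibrate_sensor ⊃ not release_detainee), and O(calibrate_sensor) is already established, so O(not release_detainee).
The contrapositive of premise 5 (O(convene_panel ⊃ release_detainee)) is O(not release_detainee ⊃ not convene_panel), and O(not release_detainee) is already established, so O(not convene_panel).
So O(not convene_panel) holds, i.e. convene_panel is forbidden. None of the other listed options is forbidden under the premises.

convene_panel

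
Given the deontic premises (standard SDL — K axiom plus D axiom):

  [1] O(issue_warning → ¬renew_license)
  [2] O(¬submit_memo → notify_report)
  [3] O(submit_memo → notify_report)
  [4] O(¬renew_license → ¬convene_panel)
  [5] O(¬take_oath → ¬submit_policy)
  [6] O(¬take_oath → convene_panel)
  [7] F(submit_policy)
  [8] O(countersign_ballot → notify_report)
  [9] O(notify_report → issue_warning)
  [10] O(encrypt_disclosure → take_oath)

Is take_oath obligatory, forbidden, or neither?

Obligatory

Premises 2 and 3 are O(¬submit_memo → notify_report) and O(submit_memo → notify_report); every ideal world satisfies ¬submit_memo or submit_memo, so in either case notify_report holds — hence O(notify_report).
With premise 9, O(notify_report → issue_warning), the K-axiom yields O(issue_warning).
Applying K to premise 1 (O(issue_warning → ¬renew_license)) and O(issue_warning) yields O(¬renew_license).
Premise 4 is O(¬renew_license → ¬convene_panel); since O(¬renew_license), deontic closure gives O(¬convene_panel).
Premise 6, O(¬take_oath → convene_panel), contraposes to O(¬convene_panel → take_oath); with O(¬convene_panel) we get O(take_oath).
Premises 5, 7, 8, 10 do not contribute to this derivation.
Hence take_oath is obligatory.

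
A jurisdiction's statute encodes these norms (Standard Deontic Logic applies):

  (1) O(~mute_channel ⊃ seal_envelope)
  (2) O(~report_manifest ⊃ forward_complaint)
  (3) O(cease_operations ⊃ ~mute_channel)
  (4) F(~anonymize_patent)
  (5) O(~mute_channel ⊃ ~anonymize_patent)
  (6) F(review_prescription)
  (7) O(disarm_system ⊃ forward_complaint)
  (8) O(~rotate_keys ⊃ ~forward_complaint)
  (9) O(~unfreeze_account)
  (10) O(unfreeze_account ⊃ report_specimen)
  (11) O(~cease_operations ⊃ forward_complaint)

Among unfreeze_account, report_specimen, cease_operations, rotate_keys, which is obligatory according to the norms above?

rotate_keys

Premise 4 is F(~anonymize_patent), i.e. O(anonymize_patent).
Premise 5 is O(~mute_channel ⊃ ~anonymize_patent); contrapositively O(anonymize_patent ⊃ mute_channel). Since O(anonymize_patent) holds, K gives O(mute_channel).
Premise 3, O(cease_operations ⊃ ~mute_channel), contraposes to O(mute_channel ⊃ ~cease_operations); with O(mute_channel) we get O(~cease_operations).
Applying K to premise 11 (O(~cease_operations ⊃ forward_complaint)) and O(~cease_operations) yields O(forward_complaint).
Premise 8, O(~rotate_keys ⊃ ~forward_complaint), contraposes to O(forward_complaint ⊃ rotate_keys); with O(forward_complaint) we get O(rotate_keys).
So O(rotate_keys) holds — rotate_keys is obligatory. None of the other listed options is made obligatory by any chain of premises.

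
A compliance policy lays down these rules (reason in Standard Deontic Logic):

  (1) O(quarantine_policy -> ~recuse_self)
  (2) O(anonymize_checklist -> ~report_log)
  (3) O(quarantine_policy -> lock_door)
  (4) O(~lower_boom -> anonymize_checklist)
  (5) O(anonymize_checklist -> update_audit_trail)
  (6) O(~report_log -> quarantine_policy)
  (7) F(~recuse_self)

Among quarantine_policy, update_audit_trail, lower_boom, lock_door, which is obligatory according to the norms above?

lower_boom

Premise 7, F(~recuse_self), is equivalent to O(recuse_self).
Premise 1, O(quarantine_policy -> ~recuse_self), contraposes to O(recuse_self -> ~quarantine_policy); with O(recuse_self) we get O(~quarantine_policy).
Premise 6, O(~report_log -> quarantine_policy), contraposes to O(~quarantine_policy -> report_log); with O(~quarantine_policy) we get O(report_log).
Premise 2, O(anonymize_checklist -> ~report_log), contraposes to O(report_log -> ~anonymize_checklist); with O(report_log) we get O(~anonymize_checklist).
The contrapositive of premise 4 (O(~lower_boom -> anonymize_checklist)) is O(~anonymize_checklist -> lower_boom), and O(~anonymize_checklist) is already established, so O(lower_boom).
So O(lower_boom) holds — lower_boom is obligatory. None of the other listed options is made obligatory by any chain of premises.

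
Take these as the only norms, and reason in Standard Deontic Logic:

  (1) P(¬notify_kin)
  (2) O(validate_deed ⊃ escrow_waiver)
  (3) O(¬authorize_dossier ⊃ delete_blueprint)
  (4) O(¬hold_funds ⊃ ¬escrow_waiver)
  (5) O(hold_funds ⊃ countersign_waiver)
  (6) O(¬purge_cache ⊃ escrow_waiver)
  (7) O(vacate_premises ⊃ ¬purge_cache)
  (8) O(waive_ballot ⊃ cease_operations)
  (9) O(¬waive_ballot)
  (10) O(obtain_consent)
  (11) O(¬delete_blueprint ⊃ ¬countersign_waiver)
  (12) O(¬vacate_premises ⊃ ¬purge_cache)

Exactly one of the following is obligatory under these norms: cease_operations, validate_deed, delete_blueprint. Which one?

delete_blueprint

Premises 12 and 7 are O(¬vacate_premises ⊃ ¬purge_cache) and O(vacate_premises ⊃ ¬purge_cache); every ideal world satisfies ¬vacate_premises or vacate_premises, so in either case ¬purge_cache holds — hence O(¬purge_cache).
From O(¬purge_cache) and premise 6, O(¬purge_cache ⊃ escrow_waiver), we obtain O(escrow_waiver).
The contrapositive of premise 4 (O(¬hold_funds ⊃ ¬escrow_waiver)) is O(escrow_waiver ⊃ hold_funds), and O(escrow_waiver) is already established, so O(hold_funds).
Applying K to premise 5 (O(hold_funds ⊃ countersign_waiver)) and O(hold_funds) yields O(countersign_waiver).
Premise 11 is O(¬delete_blueprint ⊃ ¬countersign_waiver); contrapositively O(countersign_waiver ⊃ delete_blueprint). Since O(countersign_waiver) holds, K gives O(delete_blueprint).
So O(delete_blueprint) holds — delete_blueprint is obligatory. None of the other listed options is made obligatory by any chain of premises.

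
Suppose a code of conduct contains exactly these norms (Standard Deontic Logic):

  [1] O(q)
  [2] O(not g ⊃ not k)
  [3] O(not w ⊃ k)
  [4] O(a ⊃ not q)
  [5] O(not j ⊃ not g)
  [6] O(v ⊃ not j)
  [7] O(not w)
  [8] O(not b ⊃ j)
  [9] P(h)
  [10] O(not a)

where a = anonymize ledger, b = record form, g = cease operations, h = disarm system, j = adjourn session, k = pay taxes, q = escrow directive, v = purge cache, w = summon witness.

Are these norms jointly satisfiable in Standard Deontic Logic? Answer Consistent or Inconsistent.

Premise 4 is O(a ⊃ not q), but O(a) is not derivable from the premises, so it does not yield O(not q).
So O(not q) is not derivable, and the apparent clash with O(q) does not arise.
A world satisfying every obligation exists (e.g. a=false, b=false, g=true, h=false, j=true, k=true, q=true, v=false, w=false); no atom is both obligatory and forbidden, so the set is consistent.

Consistent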